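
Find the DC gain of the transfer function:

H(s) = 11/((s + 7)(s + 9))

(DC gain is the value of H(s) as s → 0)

DC gain = H(0) = 11/(7 × 9) = 11/63 = 0.1746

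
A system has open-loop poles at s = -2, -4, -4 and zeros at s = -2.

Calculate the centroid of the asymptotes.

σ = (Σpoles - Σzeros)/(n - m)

σ = (Σpoles - Σzeros)/(n - m) = (-10 - (-2))/(3 - 1) = -8/2 = -4.0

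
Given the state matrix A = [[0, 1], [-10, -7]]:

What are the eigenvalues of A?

det(A - λI) = λ² - (-7)λ + 10 = (λ - (-2))(λ - (-5)). Eigenvalues: -2, -5.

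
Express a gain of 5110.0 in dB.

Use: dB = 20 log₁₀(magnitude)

dB = 20 log₁₀(5110.0) = 74.2 dB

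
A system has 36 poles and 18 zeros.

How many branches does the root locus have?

Root locus has n branches where n = number of poles = 36.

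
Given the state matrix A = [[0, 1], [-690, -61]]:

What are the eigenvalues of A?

det(A - λI) = λ² - (-61)λ + 690 = (λ - (-15))(λ - (-46)). Eigenvalues: -15, -46.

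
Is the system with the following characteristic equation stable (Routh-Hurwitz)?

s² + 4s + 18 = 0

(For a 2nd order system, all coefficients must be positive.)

Coefficients: 1, 4, 18. All positive, so system is stable.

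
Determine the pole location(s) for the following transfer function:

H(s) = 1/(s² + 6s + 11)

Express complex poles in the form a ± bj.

Discriminant = 6² - 4×1×11 = 36 - 44 = -8 < 0, so the poles are a complex conjugate pair s = (-6 ± j√8)/(2×1). Real part = -6/(2×1) = -6/2 = -3; imaginary part = ±√8/(2×1) ≈ 1.4142. Poles: s = -3 ± 1.4142j.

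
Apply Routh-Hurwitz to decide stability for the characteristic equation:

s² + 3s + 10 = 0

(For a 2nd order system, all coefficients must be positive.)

Coefficients: 1, 3, 10. All positive, so system is stable.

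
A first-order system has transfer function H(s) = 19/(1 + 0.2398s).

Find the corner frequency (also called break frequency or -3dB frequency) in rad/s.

Corner frequency = 1/τ = 1/0.2398 = 4.17 rad/s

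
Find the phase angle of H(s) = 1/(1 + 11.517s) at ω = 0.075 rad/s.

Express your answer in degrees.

Phase = -arctan(ωτ) = -arctan(0.075 × 11.517) = -40.8°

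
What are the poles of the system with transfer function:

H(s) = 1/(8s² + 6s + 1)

Discriminant = 6² - 4×8×1 = 36 - 32 = 4 > 0, so two distinct real poles. Using quadratic formula: s = (-6 ± √4)/(2×8) = (-6 ± √4)/16, with √4 = 2. s₁ = -4/16 = -0.25, s₂ = -8/16 = -0.5. Poles: s₁ = -0.25, s₂ = -0.5.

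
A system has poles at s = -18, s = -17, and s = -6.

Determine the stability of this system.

All poles are in the left half-plane. System is stable.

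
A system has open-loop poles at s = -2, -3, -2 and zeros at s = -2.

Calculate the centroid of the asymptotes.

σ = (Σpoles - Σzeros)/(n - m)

σ = (Σpoles - Σzeros)/(n - m) = (-7 - (-2))/(3 - 1) = -5/2 = -2.5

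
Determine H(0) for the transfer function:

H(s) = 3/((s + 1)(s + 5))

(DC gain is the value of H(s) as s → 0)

DC gain = H(0) = 3/(1 × 5) = 3/5 = 0.6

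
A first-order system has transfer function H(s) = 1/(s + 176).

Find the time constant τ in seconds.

For H(s) = 1/(s + 1/τ), the pole is at -1/τ = -176, so τ = 1/176 = 0.0057 s.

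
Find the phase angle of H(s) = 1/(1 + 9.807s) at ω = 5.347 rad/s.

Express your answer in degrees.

Phase = -arctan(ωτ) = -arctan(5.347 × 9.807) = -88.9°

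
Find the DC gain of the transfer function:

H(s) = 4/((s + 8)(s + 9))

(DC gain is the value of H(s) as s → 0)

DC gain = H(0) = 4/(8 × 9) = 4/72 = 0.0556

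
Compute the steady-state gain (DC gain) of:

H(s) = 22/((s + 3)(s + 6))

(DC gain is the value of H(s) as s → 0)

DC gain = H(0) = 22/(3 × 6) = 22/18 = 1.2222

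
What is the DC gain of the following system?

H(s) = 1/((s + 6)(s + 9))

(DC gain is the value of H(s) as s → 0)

DC gain = H(0) = 1/(6 × 9) = 1/54 = 0.0185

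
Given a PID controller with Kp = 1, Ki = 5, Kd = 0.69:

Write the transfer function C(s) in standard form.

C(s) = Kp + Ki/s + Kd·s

Substituting values: C(s) = 1 + 5/s + 0.69s = (0.69s² + s + 5)/s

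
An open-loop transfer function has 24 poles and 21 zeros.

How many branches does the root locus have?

Root locus has n branches where n = number of poles = 24.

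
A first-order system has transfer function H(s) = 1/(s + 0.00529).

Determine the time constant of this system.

For H(s) = 1/(s + 1/τ), the pole is at -1/τ = -0.00529, so τ = 1/0.00529 = 189 s.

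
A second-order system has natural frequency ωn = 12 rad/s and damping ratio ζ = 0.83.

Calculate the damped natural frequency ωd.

ωd = ωn√(1 - ζ²) = 12√(1 - 0.83²) = 6.69 rad/s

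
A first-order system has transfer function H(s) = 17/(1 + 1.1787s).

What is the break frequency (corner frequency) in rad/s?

Corner frequency = 1/τ = 1/1.1787 = 0.848 rad/s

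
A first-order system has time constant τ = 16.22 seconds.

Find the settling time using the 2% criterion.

For first-order system, 2% settling time ≈ 4τ = 4 × 16.22 = 64.88 s.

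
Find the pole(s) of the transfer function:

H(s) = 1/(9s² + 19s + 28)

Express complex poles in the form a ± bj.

Discriminant = 19² - 4×9×28 = 361 - 1008 = -647 < 0, so the poles are a complex conjugate pair s = (-19 ± j√647)/(2×9). Real part = -19/(2×9) = -19/18 ≈ -1.0556; imaginary part = ±√647/(2×9) ≈ 1.4131. Poles: s = -1.0556 ± 1.4131j.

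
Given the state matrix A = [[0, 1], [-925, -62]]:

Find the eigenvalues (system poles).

det(A - λI) = λ² - (-62)λ + 925 = (λ - (-25))(λ - (-37)). Eigenvalues: -25, -37.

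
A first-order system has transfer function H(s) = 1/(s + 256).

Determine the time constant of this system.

For H(s) = 1/(s + 1/τ), the pole is at -1/τ = -256, so τ = 1/256 = 0.00390625 s.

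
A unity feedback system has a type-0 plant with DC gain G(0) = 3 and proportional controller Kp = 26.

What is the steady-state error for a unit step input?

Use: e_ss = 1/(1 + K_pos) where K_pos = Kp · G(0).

K_pos = Kp · G(0) = 26 × 3 = 78. e_ss = 1/(1 + 78) = 0.0127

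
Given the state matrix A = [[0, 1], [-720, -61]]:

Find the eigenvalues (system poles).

det(A - λI) = λ² - (-61)λ + 720 = (λ - (-45))(λ - (-16)). Eigenvalues: -45, -16.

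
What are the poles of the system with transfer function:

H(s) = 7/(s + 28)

Pole is where denominator = 0: s + 28 = 0, so s = -28.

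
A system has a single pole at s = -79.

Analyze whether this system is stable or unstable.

Pole at s = -79 is in the left half-plane. Stable.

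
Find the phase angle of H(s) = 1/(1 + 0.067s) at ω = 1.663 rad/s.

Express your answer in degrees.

Phase = -arctan(ωτ) = -arctan(1.663 × 0.067) = -6.4°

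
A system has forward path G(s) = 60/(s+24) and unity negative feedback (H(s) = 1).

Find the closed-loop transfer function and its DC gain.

T(s) = G/(1+GH) = [60/(s+24)] / [1 + 60/(s+24)] = 60/(s+24+60) = 60/(s+84). DC gain = 60/84 = 0.7143.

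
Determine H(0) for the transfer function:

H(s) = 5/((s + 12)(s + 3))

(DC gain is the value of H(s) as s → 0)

DC gain = H(0) = 5/(12 × 3) = 5/36 = 0.1389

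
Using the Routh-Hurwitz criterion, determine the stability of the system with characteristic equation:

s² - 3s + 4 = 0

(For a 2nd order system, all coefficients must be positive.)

Coefficients: 1, -3, 4. b=-3 not positive, so system is unstable.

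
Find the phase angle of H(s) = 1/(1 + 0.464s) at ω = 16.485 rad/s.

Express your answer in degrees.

Phase = -arctan(ωτ) = -arctan(16.485 × 0.464) = -82.6°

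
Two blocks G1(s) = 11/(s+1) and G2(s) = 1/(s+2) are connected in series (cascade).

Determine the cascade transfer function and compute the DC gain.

Series: multiply transfer functions. G_eq = 11/(s+1) × 1/(s+2) = 11/((s+1)(s+2)). DC gain = 11/(1×2) = 5.5.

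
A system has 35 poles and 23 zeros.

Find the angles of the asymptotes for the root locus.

n - m = 35 - 23 = 12. Angles: θk = (2k + 1)·180°/12 = 15°, 45°, 75°, 105°, 135°, 165°, 195°, 225°, 255°, 285°, 315°, 345°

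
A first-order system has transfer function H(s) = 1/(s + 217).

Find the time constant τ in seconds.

For H(s) = 1/(s + 1/τ), the pole is at -1/τ = -217, so τ = 1/217 = 0.0046 s.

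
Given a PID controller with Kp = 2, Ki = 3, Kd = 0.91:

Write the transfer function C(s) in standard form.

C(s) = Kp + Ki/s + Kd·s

Substituting values: C(s) = 2 + 3/s + 0.91s = (0.91s² + 2s + 3)/s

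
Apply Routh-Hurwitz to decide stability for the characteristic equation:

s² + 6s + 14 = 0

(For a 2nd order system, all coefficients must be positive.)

Coefficients: 1, 6, 14. All positive, so system is stable.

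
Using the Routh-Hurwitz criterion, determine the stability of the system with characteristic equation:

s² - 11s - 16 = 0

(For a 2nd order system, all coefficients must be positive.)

Coefficients: 1, -11, -16. b=-11, c=-16 not positive, so system is unstable.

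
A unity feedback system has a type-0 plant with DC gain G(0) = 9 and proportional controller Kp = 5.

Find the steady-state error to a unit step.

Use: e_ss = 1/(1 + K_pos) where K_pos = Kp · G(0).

K_pos = Kp · G(0) = 5 × 9 = 45. e_ss = 1/(1 + 45) = 0.0217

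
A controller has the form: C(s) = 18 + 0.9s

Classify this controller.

This is a Proportional-Derivative (PD) controller.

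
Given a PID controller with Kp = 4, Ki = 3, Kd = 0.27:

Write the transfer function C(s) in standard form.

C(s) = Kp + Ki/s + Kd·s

Substituting values: C(s) = 4 + 3/s + 0.27s = (0.27s² + 4s + 3)/s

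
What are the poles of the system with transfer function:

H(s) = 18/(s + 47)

Pole is where denominator = 0: s + 47 = 0, so s = -47.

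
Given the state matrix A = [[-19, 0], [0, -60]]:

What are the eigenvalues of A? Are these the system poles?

For diagonal matrix, eigenvalues are diagonal entries: λ₁ = -19, λ₂ = -60. Eigenvalues of A = system poles.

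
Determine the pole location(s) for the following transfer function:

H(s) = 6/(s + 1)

Pole is where denominator = 0: s + 1 = 0, so s = -1.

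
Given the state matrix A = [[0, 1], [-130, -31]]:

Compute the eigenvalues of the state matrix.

det(A - λI) = λ² - (-31)λ + 130 = (λ - (-26))(λ - (-5)). Eigenvalues: -26, -5.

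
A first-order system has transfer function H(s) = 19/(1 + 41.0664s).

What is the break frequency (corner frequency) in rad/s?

Corner frequency = 1/τ = 1/41.0664 = 0.024 rad/s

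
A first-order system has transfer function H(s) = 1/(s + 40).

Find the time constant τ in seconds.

For H(s) = 1/(s + 1/τ), the pole is at -1/τ = -40, so τ = 1/40 = 0.025 s.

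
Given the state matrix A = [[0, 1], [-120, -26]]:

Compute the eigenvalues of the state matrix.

det(A - λI) = λ² - (-26)λ + 120 = (λ - (-20))(λ - (-6)). Eigenvalues: -20, -6.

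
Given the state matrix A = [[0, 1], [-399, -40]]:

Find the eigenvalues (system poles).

det(A - λI) = λ² - (-40)λ + 399 = (λ - (-21))(λ - (-19)). Eigenvalues: -21, -19.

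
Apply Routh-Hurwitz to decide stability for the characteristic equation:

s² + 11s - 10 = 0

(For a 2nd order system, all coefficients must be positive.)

Coefficients: 1, 11, -10. c=-10 not positive, so system is unstable.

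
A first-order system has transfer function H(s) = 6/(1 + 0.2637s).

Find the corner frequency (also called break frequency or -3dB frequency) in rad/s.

Corner frequency = 1/τ = 1/0.2637 = 3.792 rad/s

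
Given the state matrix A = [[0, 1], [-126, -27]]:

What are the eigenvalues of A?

det(A - λI) = λ² - (-27)λ + 126 = (λ - (-6))(λ - (-21)). Eigenvalues: -6, -21.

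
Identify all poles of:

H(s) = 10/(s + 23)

Pole is where denominator = 0: s + 23 = 0, so s = -23.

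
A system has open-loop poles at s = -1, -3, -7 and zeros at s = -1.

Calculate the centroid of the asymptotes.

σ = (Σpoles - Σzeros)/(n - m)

σ = (Σpoles - Σzeros)/(n - m) = (-11 - (-1))/(3 - 1) = -10/2 = -5.0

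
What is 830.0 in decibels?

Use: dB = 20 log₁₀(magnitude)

dB = 20 log₁₀(830.0) = 58.4 dB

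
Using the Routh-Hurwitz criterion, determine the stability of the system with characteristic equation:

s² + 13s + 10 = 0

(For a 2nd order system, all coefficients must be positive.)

Coefficients: 1, 13, 10. All positive, so system is stable.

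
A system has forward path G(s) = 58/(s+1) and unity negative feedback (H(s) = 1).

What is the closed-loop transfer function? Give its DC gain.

T(s) = G/(1+GH) = [58/(s+1)] / [1 + 58/(s+1)] = 58/(s+1+58) = 58/(s+59). DC gain = 58/59 = 0.9831.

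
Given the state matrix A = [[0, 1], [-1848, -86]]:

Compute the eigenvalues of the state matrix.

det(A - λI) = λ² - (-86)λ + 1848 = (λ - (-44))(λ - (-42)). Eigenvalues: -44, -42.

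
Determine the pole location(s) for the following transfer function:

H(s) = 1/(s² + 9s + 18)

Discriminant = 9² - 4×1×18 = 81 - 72 = 9 > 0, so two distinct real poles. Using quadratic formula: s = (-9 ± √9)/(2×1) = (-9 ± √9)/2, with √9 = 3. s₁ = -6/2 = -3, s₂ = -12/2 = -6. Poles: s₁ = -3, s₂ = -6.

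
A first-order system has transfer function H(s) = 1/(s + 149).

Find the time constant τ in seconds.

For H(s) = 1/(s + 1/τ), the pole is at -1/τ = -149, so τ = 1/149 = 0.0067 s.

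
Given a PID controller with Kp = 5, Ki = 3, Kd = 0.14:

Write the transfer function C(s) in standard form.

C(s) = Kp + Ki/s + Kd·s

Substituting values: C(s) = 5 + 3/s + 0.14s = (0.14s² + 5s + 3)/s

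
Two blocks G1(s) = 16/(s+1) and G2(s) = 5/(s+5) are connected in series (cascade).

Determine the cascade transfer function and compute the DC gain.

Series: multiply transfer functions. G_eq = 16/(s+1) × 5/(s+5) = 80/((s+1)(s+5)). DC gain = 80/(1×5) = 16.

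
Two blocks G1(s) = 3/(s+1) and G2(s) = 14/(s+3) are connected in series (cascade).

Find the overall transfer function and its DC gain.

Series: multiply transfer functions. G_eq = 3/(s+1) × 14/(s+3) = 42/((s+1)(s+3)). DC gain = 42/(1×3) = 14.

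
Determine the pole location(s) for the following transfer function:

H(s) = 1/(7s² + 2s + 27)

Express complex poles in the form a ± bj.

Discriminant = 2² - 4×7×27 = 4 - 756 = -752 < 0, so the poles are a complex conjugate pair s = (-2 ± j√752)/(2×7). Real part = -2/(2×7) = -2/14 ≈ -0.1429; imaginary part = ±√752/(2×7) ≈ 1.9588. Poles: s = -0.1429 ± 1.9588j.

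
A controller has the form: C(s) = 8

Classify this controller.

This is a Proportional (P) controller.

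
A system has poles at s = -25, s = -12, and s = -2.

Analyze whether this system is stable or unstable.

All poles are in the left half-plane. System is stable.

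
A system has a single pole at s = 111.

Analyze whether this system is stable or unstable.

Pole at s = 111 is in the right half-plane. Unstable.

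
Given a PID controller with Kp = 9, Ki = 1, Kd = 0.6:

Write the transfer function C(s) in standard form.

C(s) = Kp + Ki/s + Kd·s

Substituting values: C(s) = 9 + 1/s + 0.6s = (0.6s² + 9s + 1)/s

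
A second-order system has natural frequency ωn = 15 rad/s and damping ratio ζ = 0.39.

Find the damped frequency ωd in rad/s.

ωd = ωn√(1 - ζ²) = 15√(1 - 0.39²) = 13.81 rad/s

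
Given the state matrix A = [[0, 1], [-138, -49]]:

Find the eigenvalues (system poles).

det(A - λI) = λ² - (-49)λ + 138 = (λ - (-3))(λ - (-46)). Eigenvalues: -3, -46.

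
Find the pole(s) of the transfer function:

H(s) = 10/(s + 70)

Pole is where denominator = 0: s + 70 = 0, so s = -70.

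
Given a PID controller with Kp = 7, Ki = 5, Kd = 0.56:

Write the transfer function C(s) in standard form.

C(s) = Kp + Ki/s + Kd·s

Substituting values: C(s) = 7 + 5/s + 0.56s = (0.56s² + 7s + 5)/s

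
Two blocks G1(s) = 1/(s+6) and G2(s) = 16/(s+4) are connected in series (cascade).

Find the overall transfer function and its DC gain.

Series: multiply transfer functions. G_eq = 1/(s+6) × 16/(s+4) = 16/((s+6)(s+4)). DC gain = 16/(6×4) = 0.6667.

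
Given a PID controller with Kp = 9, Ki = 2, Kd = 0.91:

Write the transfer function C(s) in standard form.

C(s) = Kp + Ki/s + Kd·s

Substituting values: C(s) = 9 + 2/s + 0.91s = (0.91s² + 9s + 2)/s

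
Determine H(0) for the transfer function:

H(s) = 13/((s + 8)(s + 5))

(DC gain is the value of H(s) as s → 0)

DC gain = H(0) = 13/(8 × 5) = 13/40 = 0.325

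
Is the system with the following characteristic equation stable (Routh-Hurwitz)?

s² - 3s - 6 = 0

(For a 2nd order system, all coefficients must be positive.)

Coefficients: 1, -3, -6. b=-3, c=-6 not positive, so system is unstable.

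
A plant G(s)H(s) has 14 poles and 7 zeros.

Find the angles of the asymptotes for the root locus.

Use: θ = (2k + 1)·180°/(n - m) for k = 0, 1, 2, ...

n - m = 14 - 7 = 7. Angles: θk = (2k + 1)·180°/7 = 25.71°, 77.14°, 128.57°, 180°, 231.43°, 282.86°, 334.29°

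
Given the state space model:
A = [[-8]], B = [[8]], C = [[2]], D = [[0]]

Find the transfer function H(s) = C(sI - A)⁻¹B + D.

(sI - A)⁻¹ = 1/(s + 8). H(s) = 2 × 8/(s + 8) + 0 = 16/(s + 8).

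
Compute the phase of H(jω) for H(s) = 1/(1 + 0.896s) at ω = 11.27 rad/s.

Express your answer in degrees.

Phase = -arctan(ωτ) = -arctan(11.27 × 0.896) = -84.3°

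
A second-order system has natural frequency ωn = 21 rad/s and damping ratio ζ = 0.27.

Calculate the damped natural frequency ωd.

ωd = ωn√(1 - ζ²) = 21√(1 - 0.27²) = 20.22 rad/s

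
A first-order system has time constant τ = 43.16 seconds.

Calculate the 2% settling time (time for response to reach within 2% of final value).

For first-order system, 2% settling time ≈ 4τ = 4 × 43.16 = 172.64 s.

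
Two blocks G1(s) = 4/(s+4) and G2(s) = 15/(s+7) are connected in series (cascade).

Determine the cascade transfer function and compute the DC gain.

Series: multiply transfer functions. G_eq = 4/(s+4) × 15/(s+7) = 60/((s+4)(s+7)). DC gain = 60/(4×7) = 2.1429.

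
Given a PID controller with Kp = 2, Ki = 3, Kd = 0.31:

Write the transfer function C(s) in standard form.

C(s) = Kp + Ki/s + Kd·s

Substituting values: C(s) = 2 + 3/s + 0.31s = (0.31s² + 2s + 3)/s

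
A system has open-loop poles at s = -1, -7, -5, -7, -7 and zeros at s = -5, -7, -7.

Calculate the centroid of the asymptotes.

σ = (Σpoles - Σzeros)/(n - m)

σ = (Σpoles - Σzeros)/(n - m) = (-27 - (-19))/(5 - 3) = -8/2 = -4.0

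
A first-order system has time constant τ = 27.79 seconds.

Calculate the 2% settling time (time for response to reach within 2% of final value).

For first-order system, 2% settling time ≈ 4τ = 4 × 27.79 = 111.16 s.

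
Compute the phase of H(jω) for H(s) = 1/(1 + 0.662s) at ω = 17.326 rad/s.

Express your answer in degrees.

Phase = -arctan(ωτ) = -arctan(17.326 × 0.662) = -85.0°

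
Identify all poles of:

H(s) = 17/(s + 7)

Pole is where denominator = 0: s + 7 = 0, so s = -7.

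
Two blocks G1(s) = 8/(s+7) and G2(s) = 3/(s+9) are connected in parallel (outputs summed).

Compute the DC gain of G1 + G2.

Parallel: G_eq = G1 + G2. DC gain = G1(0) + G2(0) = 8/7 + 3/9 = 1.1429 + 0.3333 = 1.4762.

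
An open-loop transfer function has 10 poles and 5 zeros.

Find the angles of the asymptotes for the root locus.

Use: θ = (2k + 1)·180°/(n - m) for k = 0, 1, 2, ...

n - m = 10 - 5 = 5. Angles: θk = (2k + 1)·180°/5 = 36°, 108°, 180°, 252°, 324°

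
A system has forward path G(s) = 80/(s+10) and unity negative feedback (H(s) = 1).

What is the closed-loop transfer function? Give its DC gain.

T(s) = G/(1+GH) = [80/(s+10)] / [1 + 80/(s+10)] = 80/(s+10+80) = 80/(s+90). DC gain = 80/90 = 0.8889.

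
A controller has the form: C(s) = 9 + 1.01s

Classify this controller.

This is a Proportional-Derivative (PD) controller.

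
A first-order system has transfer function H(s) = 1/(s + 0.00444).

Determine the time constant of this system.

For H(s) = 1/(s + 1/τ), the pole is at -1/τ = -0.00444, so τ = 1/0.00444 = 225.2 s.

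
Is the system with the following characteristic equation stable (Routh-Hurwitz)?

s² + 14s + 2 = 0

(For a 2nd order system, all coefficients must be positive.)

Coefficients: 1, 14, 2. All positive, so system is stable.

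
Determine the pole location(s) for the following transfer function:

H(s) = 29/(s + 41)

Pole is where denominator = 0: s + 41 = 0, so s = -41.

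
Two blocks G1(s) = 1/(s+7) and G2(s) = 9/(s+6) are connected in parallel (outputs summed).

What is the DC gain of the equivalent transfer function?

Parallel: G_eq = G1 + G2. DC gain = G1(0) + G2(0) = 1/7 + 9/6 = 0.1429 + 1.5 = 1.6429.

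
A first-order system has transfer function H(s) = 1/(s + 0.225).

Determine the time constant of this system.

For H(s) = 1/(s + 1/τ), the pole is at -1/τ = -0.225, so τ = 1/0.225 = 4.4444 s.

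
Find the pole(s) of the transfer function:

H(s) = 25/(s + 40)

Pole is where denominator = 0: s + 40 = 0, so s = -40.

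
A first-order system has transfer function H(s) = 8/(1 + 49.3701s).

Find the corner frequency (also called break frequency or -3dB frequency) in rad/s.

Corner frequency = 1/τ = 1/49.3701 = 0.02 rad/s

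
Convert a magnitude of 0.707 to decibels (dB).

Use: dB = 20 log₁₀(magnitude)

dB = 20 log₁₀(0.707) = -3.0 dB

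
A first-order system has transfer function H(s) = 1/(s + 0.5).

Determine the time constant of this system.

For H(s) = 1/(s + 1/τ), the pole is at -1/τ = -0.5, so τ = 1/0.5 = 2 s.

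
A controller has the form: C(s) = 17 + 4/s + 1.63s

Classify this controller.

This is a Proportional-Integral-Derivative (PID) controller.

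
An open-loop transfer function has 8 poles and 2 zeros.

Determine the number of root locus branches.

Root locus has n branches where n = number of poles = 8.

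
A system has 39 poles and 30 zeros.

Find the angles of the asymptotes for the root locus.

n - m = 39 - 30 = 9. Angles: θk = (2k + 1)·180°/9 = 20°, 60°, 100°, 140°, 180°, 220°, 260°, 300°, 340°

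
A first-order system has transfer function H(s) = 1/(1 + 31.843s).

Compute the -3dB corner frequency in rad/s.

Corner frequency = 1/τ = 1/31.843 = 0.031 rad/s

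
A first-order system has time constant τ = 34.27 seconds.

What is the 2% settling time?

For first-order system, 2% settling time ≈ 4τ = 4 × 34.27 = 137.08 s.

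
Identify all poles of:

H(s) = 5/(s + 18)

Pole is where denominator = 0: s + 18 = 0, so s = -18.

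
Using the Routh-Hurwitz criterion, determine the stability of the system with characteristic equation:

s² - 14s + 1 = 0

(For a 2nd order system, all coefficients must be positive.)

Coefficients: 1, -14, 1. b=-14 not positive, so system is unstable.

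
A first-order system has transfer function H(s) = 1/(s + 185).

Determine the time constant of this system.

For H(s) = 1/(s + 1/τ), the pole is at -1/τ = -185, so τ = 1/185 = 0.0054 s.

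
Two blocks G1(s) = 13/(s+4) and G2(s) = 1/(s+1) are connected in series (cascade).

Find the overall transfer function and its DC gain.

Series: multiply transfer functions. G_eq = 13/(s+4) × 1/(s+1) = 13/((s+4)(s+1)). DC gain = 13/(4×1) = 3.25.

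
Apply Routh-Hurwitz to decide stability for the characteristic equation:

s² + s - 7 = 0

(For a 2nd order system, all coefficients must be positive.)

Coefficients: 1, 1, -7. c=-7 not positive, so system is unstable.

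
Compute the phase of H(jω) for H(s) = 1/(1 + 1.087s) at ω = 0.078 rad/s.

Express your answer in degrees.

Phase = -arctan(ωτ) = -arctan(0.078 × 1.087) = -4.8°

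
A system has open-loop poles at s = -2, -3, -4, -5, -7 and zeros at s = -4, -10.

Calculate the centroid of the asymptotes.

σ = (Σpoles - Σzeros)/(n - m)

σ = (Σpoles - Σzeros)/(n - m) = (-21 - (-14))/(5 - 2) = -7/3 = -2.33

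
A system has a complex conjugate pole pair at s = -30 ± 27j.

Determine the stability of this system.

Real part of poles is -30 (< 0, left half-plane). Stable.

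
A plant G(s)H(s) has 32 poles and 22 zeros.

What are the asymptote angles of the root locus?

n - m = 32 - 22 = 10. Angles: θk = (2k + 1)·180°/10 = 18°, 54°, 90°, 126°, 162°, 198°, 234°, 270°, 306°, 342°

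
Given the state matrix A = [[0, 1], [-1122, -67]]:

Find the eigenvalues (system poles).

det(A - λI) = λ² - (-67)λ + 1122 = (λ - (-34))(λ - (-33)). Eigenvalues: -34, -33.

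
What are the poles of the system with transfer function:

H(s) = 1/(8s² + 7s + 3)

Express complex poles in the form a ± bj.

Discriminant = 7² - 4×8×3 = 49 - 96 = -47 < 0, so the poles are a complex conjugate pair s = (-7 ± j√47)/(2×8). Real part = -7/(2×8) = -7/16 = -0.4375; imaginary part = ±√47/(2×8) ≈ 0.4285. Poles: s = -0.4375 ± 0.4285j.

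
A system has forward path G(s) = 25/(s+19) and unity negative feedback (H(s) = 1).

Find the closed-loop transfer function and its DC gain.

T(s) = G/(1+GH) = [25/(s+19)] / [1 + 25/(s+19)] = 25/(s+19+25) = 25/(s+44). DC gain = 25/44 = 0.5682.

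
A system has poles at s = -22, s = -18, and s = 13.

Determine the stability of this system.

Pole(s) at s = 13 are not in the left half-plane. System is unstable.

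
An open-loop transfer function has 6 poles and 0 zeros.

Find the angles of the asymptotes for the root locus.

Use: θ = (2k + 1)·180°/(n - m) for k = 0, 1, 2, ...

n - m = 6 - 0 = 6. Angles: θk = (2k + 1)·180°/6 = 30°, 90°, 150°, 210°, 270°, 330°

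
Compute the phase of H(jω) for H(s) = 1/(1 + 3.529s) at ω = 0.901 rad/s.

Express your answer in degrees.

Phase = -arctan(ωτ) = -arctan(0.901 × 3.529) = -72.5°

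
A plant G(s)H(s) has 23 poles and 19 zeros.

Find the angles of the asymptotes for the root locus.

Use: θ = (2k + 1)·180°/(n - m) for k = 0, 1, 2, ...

n - m = 23 - 19 = 4. Angles: θk = (2k + 1)·180°/4 = 45°, 135°, 225°, 315°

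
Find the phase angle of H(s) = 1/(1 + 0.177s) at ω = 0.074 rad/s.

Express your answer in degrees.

Phase = -arctan(ωτ) = -arctan(0.074 × 0.177) = -0.8°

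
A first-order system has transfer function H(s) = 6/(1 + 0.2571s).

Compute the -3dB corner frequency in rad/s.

Corner frequency = 1/τ = 1/0.2571 = 3.89 rad/s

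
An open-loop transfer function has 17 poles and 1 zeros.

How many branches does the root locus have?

Root locus has n branches where n = number of poles = 17.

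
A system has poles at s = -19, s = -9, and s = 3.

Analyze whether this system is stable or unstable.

Pole(s) at s = 3 are not in the left half-plane. System is unstable.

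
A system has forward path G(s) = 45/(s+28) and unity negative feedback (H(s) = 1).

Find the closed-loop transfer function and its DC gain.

T(s) = G/(1+GH) = [45/(s+28)] / [1 + 45/(s+28)] = 45/(s+28+45) = 45/(s+73). DC gain = 45/73 = 0.6164.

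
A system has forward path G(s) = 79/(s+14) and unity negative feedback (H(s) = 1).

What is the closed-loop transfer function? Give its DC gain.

T(s) = G/(1+GH) = [79/(s+14)] / [1 + 79/(s+14)] = 79/(s+14+79) = 79/(s+93). DC gain = 79/93 = 0.8495.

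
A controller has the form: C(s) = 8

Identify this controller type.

This is a Proportional (P) controller.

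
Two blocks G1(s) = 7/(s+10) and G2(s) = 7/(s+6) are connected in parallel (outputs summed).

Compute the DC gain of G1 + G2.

Parallel: G_eq = G1 + G2. DC gain = G1(0) + G2(0) = 7/10 + 7/6 = 0.7 + 1.1667 = 1.8667.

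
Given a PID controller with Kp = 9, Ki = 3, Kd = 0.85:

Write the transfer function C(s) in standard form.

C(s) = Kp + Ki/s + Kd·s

Substituting values: C(s) = 9 + 3/s + 0.85s = (0.85s² + 9s + 3)/s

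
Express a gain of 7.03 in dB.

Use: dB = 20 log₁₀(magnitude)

dB = 20 log₁₀(7.03) = 16.9 dB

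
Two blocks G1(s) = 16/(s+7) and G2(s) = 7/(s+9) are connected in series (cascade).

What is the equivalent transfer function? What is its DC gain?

Series: multiply transfer functions. G_eq = 16/(s+7) × 7/(s+9) = 112/((s+7)(s+9)). DC gain = 112/(7×9) = 1.7778.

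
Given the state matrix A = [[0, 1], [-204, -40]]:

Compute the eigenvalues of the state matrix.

det(A - λI) = λ² - (-40)λ + 204 = (λ - (-6))(λ - (-34)). Eigenvalues: -6, -34.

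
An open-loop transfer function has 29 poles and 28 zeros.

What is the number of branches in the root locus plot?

Root locus has n branches where n = number of poles = 29.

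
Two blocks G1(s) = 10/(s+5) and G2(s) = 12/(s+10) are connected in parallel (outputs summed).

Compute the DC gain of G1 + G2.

Parallel: G_eq = G1 + G2. DC gain = G1(0) + G2(0) = 10/5 + 12/10 = 2 + 1.2 = 3.2.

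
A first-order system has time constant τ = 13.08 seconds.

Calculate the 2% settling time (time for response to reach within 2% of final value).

For first-order system, 2% settling time ≈ 4τ = 4 × 13.08 = 52.32 s.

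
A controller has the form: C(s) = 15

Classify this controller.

This is a Proportional (P) controller.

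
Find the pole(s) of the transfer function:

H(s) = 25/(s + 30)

Pole is where denominator = 0: s + 30 = 0, so s = -30.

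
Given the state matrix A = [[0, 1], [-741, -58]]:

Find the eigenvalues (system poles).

det(A - λI) = λ² - (-58)λ + 741 = (λ - (-19))(λ - (-39)). Eigenvalues: -19, -39.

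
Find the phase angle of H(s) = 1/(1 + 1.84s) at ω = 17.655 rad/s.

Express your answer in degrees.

Phase = -arctan(ωτ) = -arctan(17.655 × 1.84) = -88.2°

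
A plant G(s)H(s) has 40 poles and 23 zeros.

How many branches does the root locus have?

Root locus has n branches where n = number of poles = 40.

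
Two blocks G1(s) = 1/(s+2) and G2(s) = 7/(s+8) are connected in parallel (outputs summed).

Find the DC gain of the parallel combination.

Parallel: G_eq = G1 + G2. DC gain = G1(0) + G2(0) = 1/2 + 7/8 = 0.5 + 0.875 = 1.375.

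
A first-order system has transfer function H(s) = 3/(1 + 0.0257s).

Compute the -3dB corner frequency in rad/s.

Corner frequency = 1/τ = 1/0.0257 = 38.911 rad/s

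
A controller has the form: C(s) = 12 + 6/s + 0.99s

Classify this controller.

This is a Proportional-Integral-Derivative (PID) controller.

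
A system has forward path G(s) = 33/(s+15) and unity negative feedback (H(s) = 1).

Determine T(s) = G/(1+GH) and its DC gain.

T(s) = G/(1+GH) = [33/(s+15)] / [1 + 33/(s+15)] = 33/(s+15+33) = 33/(s+48). DC gain = 33/48 = 0.6875.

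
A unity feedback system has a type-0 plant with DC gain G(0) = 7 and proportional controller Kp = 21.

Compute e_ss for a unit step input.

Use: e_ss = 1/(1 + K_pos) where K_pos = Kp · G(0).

K_pos = Kp · G(0) = 21 × 7 = 147. e_ss = 1/(1 + 147) = 0.0068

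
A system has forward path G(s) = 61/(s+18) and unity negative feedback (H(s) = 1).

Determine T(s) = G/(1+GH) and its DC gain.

T(s) = G/(1+GH) = [61/(s+18)] / [1 + 61/(s+18)] = 61/(s+18+61) = 61/(s+79). DC gain = 61/79 = 0.7722.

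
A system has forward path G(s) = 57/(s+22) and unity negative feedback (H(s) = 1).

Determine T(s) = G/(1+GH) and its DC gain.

T(s) = G/(1+GH) = [57/(s+22)] / [1 + 57/(s+22)] = 57/(s+22+57) = 57/(s+79). DC gain = 57/79 = 0.7215.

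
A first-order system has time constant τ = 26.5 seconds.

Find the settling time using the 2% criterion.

For first-order system, 2% settling time ≈ 4τ = 4 × 26.5 = 106.0 s.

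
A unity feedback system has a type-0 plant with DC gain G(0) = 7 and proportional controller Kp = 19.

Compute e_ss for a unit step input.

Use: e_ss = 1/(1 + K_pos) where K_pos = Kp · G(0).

K_pos = Kp · G(0) = 19 × 7 = 133. e_ss = 1/(1 + 133) = 0.0075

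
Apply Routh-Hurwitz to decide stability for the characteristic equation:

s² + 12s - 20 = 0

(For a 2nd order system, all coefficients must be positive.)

Coefficients: 1, 12, -20. c=-20 not positive, so system is unstable.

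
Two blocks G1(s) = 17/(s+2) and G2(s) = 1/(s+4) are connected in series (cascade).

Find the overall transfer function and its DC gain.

Series: multiply transfer functions. G_eq = 17/(s+2) × 1/(s+4) = 17/((s+2)(s+4)). DC gain = 17/(2×4) = 2.125.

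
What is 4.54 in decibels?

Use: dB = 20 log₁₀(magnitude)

dB = 20 log₁₀(4.54) = 13.1 dB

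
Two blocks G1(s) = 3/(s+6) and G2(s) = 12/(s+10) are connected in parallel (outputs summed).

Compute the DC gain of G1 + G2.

Parallel: G_eq = G1 + G2. DC gain = G1(0) + G2(0) = 3/6 + 12/10 = 0.5 + 1.2 = 1.7.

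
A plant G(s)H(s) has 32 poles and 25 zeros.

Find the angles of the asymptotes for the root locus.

n - m = 32 - 25 = 7. Angles: θk = (2k + 1)·180°/7 = 25.71°, 77.14°, 128.57°, 180°, 231.43°, 282.86°, 334.29°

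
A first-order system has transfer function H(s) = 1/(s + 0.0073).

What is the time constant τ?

For H(s) = 1/(s + 1/τ), the pole is at -1/τ = -0.0073, so τ = 1/0.0073 = 137 s.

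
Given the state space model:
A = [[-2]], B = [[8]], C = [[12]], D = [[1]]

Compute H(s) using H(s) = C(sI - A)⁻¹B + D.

(sI - A)⁻¹ = 1/(s + 2). H(s) = 12×8/(s + 2) + 1 = (s + 98)/(s + 2).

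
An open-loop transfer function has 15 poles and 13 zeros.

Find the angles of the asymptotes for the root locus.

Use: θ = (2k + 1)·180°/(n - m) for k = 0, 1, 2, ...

n - m = 15 - 13 = 2. Angles: θk = (2k + 1)·180°/2 = 90°, 270°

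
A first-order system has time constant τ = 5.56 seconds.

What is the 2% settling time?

For first-order system, 2% settling time ≈ 4τ = 4 × 5.56 = 22.24 s.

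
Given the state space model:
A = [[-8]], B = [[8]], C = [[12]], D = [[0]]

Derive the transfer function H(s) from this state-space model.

(sI - A)⁻¹ = 1/(s + 8). H(s) = 12 × 8/(s + 8) + 0 = 96/(s + 8).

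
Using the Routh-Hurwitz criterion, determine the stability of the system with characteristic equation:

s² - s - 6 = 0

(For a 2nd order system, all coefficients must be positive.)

Coefficients: 1, -1, -6. b=-1, c=-6 not positive, so system is unstable.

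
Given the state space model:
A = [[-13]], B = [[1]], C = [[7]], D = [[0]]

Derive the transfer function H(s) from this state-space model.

(sI - A)⁻¹ = 1/(s + 13). H(s) = 7 × 1/(s + 13) + 0 = 7/(s + 13).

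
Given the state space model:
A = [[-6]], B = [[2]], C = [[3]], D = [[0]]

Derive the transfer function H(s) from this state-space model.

(sI - A)⁻¹ = 1/(s + 6). H(s) = 3 × 2/(s + 6) + 0 = 6/(s + 6).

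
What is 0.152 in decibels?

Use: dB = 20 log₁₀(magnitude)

dB = 20 log₁₀(0.152) = -16.4 dB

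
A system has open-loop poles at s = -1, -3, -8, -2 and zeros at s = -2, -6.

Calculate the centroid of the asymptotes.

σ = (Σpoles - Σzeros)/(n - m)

σ = (Σpoles - Σzeros)/(n - m) = (-14 - (-8))/(4 - 2) = -6/2 = -3.0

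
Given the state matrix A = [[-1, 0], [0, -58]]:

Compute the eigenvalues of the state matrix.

For diagonal matrix, eigenvalues are diagonal entries: λ₁ = -1, λ₂ = -58.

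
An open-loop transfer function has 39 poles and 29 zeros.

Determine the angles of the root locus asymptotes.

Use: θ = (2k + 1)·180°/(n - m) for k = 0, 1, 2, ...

n - m = 39 - 29 = 10. Angles: θk = (2k + 1)·180°/10 = 18°, 54°, 90°, 126°, 162°, 198°, 234°, 270°, 306°, 342°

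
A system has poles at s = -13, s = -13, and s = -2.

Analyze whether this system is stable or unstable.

All poles are in the left half-plane. System is stable.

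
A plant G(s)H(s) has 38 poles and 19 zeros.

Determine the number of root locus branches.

Root locus has n branches where n = number of poles = 38.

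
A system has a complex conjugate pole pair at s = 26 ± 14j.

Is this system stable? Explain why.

Real part of poles is 26 (> 0, right half-plane). Unstable.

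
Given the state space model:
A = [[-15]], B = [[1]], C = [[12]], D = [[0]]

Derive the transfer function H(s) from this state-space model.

(sI - A)⁻¹ = 1/(s + 15). H(s) = 12 × 1/(s + 15) + 0 = 12/(s + 15).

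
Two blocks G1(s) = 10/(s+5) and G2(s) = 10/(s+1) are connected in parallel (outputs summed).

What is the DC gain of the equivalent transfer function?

Parallel: G_eq = G1 + G2. DC gain = G1(0) + G2(0) = 10/5 + 10/1 = 2 + 10 = 12.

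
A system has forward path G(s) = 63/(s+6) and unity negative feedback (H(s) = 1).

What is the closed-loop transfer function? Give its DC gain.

T(s) = G/(1+GH) = [63/(s+6)] / [1 + 63/(s+6)] = 63/(s+6+63) = 63/(s+69). DC gain = 63/69 = 0.9130.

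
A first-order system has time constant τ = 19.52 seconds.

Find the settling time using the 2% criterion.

For first-order system, 2% settling time ≈ 4τ = 4 × 19.52 = 78.08 s.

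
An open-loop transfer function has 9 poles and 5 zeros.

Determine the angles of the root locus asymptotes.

n - m = 9 - 5 = 4. Angles: θk = (2k + 1)·180°/4 = 45°, 135°, 225°, 315°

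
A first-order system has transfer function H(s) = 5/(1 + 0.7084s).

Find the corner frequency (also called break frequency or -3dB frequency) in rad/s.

Corner frequency = 1/τ = 1/0.7084 = 1.412 rad/s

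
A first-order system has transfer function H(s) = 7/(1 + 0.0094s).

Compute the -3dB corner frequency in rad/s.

Corner frequency = 1/τ = 1/0.0094 = 106.383 rad/s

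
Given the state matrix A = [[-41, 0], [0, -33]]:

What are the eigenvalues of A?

For diagonal matrix, eigenvalues are diagonal entries: λ₁ = -41, λ₂ = -33.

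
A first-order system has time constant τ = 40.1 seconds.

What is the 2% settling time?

For first-order system, 2% settling time ≈ 4τ = 4 × 40.1 = 160.4 s.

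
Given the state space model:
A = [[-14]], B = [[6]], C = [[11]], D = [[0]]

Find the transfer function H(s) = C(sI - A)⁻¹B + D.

(sI - A)⁻¹ = 1/(s + 14). H(s) = 11 × 6/(s + 14) + 0 = 66/(s + 14).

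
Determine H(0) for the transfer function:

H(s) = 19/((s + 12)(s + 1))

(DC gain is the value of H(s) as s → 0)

DC gain = H(0) = 19/(12 × 1) = 19/12 = 1.5833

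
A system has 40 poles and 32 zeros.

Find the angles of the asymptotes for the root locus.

n - m = 40 - 32 = 8. Angles: θk = (2k + 1)·180°/8 = 22.5°, 67.5°, 112.5°, 157.5°, 202.5°, 247.5°, 292.5°, 337.5°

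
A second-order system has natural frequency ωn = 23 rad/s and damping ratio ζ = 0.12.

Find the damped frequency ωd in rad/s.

ωd = ωn√(1 - ζ²) = 23√(1 - 0.12²) = 22.83 rad/s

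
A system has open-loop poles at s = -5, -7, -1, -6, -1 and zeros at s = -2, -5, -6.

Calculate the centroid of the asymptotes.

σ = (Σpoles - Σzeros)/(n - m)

σ = (Σpoles - Σzeros)/(n - m) = (-20 - (-13))/(5 - 3) = -7/2 = -3.5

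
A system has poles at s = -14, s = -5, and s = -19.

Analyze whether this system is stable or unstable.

All poles are in the left half-plane. System is stable.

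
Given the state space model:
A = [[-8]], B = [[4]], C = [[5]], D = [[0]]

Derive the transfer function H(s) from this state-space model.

(sI - A)⁻¹ = 1/(s + 8). H(s) = 5 × 4/(s + 8) + 0 = 20/(s + 8).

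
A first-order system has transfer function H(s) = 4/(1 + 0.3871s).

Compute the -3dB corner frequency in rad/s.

Corner frequency = 1/τ = 1/0.3871 = 2.583 rad/s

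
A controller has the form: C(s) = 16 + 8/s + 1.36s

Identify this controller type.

This is a Proportional-Integral-Derivative (PID) controller.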